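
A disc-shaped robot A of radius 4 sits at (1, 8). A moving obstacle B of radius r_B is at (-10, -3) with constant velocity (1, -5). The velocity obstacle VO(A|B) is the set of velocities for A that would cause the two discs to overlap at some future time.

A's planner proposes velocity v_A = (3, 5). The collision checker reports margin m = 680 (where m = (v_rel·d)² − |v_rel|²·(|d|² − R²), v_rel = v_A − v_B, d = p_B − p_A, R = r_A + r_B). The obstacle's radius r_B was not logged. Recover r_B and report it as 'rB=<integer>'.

m = 680
d = (-11, -11);  v_rel = (2, 10),  |v_rel|² = 104
v_rel×d = (2)·(-11) − (10)·(-11) = 88
since m = R²·104 − 88²:  R² = (7744 + 680) / 104 = 81
R = √81 = 9  ⇒  r_B = 9 − 4 = 5

rB=5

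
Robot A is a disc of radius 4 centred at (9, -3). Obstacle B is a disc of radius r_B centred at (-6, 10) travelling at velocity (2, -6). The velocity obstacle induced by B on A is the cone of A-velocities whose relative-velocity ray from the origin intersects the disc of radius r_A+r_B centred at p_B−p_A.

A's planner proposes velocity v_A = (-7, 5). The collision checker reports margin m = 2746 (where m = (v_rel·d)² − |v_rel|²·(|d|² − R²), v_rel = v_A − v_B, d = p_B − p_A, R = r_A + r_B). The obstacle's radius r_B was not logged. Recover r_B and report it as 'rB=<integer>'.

m = 2746
d = (-15, 13);  v_rel = (-9, 11),  |v_rel|² = 202
v_rel×d = (-9)·(13) − (11)·(-15) = 48
since m = R²·202 − 48²:  R² = (2304 + 2746) / 202 = 25
R = √25 = 5  ⇒  r_B = 5 − 4 = 1

rB=1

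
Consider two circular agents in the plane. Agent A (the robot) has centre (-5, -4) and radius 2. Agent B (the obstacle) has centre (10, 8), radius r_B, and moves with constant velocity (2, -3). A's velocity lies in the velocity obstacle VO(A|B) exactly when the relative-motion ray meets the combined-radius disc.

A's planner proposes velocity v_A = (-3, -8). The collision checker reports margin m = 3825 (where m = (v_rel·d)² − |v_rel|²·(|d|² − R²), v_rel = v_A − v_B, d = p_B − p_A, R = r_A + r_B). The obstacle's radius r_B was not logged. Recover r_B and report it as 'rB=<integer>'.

m = 3825
d = (15, 12);  v_rel = (-5, -5),  |v_rel|² = 50
v_rel×d = (-5)·(12) − (-5)·(15) = 15
since m = R²·50 − 15²:  R² = (225 + 3825) / 50 = 81
R = √81 = 9  ⇒  r_B = 9 − 2 = 7

rB=7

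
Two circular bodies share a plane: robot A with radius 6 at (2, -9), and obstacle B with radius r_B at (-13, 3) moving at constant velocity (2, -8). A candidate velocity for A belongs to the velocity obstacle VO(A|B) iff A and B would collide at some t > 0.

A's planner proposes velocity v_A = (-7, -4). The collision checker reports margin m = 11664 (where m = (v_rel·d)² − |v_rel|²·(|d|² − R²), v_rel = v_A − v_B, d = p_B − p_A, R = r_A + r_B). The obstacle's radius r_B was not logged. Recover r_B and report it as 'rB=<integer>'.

m = 11664
d = (-15, 12);  v_rel = (-9, 4),  |v_rel|² = 97
v_rel×d = (-9)·(12) − (4)·(-15) = -48
since m = R²·97 − (-48)²:  R² = (2304 + 11664) / 97 = 144
R = √144 = 12  ⇒  r_B = 12 − 6 = 6

rB=6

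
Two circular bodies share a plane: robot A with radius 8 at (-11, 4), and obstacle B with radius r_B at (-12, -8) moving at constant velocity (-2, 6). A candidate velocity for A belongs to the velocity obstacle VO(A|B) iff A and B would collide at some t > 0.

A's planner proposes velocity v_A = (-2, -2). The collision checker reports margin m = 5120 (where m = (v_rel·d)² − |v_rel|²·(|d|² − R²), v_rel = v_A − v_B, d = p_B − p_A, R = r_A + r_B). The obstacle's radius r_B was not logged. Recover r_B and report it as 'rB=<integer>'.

m = 5120
d = (-1, -12);  v_rel = (0, -8),  |v_rel|² = 64
v_rel×d = (0)·(-12) − (-8)·(-1) = -8
since m = R²·64 − (-8)²:  R² = (64 + 5120) / 64 = 81
R = √81 = 9  ⇒  r_B = 9 − 8 = 1

rB=1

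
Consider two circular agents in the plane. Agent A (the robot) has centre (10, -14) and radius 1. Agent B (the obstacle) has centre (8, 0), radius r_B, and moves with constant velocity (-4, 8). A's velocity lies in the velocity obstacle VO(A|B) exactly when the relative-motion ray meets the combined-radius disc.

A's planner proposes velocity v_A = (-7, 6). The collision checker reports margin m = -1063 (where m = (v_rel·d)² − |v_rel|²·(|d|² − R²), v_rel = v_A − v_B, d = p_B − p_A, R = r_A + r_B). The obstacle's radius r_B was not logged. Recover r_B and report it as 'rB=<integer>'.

m = -1063
d = (-2, 14);  v_rel = (-3, -2),  |v_rel|² = 13
v_rel×d = (-3)·(14) − (-2)·(-2) = -46
since m = R²·13 − (-46)²:  R² = (2116 + -1063) / 13 = 81
R = √81 = 9  ⇒  r_B = 9 − 1 = 8

rB=8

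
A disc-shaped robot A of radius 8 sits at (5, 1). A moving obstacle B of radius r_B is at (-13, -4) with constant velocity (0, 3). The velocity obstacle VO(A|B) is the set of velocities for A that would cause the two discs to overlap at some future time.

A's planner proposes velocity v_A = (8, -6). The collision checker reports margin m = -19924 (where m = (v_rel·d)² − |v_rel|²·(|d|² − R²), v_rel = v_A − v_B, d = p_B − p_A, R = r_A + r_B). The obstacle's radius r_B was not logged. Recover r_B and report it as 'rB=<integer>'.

m = -19924
d = (-18, -5);  v_rel = (8, -9),  |v_rel|² = 145
v_rel×d = (8)·(-5) − (-9)·(-18) = -202
since m = R²·145 − (-202)²:  R² = (40804 + -19924) / 145 = 144
R = √144 = 12  ⇒  r_B = 12 − 8 = 4

rB=4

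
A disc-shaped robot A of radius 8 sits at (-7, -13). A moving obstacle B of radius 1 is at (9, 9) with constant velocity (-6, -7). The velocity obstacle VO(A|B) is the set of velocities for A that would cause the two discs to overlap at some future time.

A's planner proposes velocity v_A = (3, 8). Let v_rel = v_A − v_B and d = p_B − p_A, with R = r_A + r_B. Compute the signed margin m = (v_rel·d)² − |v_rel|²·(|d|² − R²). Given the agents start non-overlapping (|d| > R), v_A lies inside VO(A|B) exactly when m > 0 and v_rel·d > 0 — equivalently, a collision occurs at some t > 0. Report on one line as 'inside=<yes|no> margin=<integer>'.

d = (16, 22),  |d|² = 740;  R = 8+1 = 9,  c = 740−9² = 659
v_rel = (9, 15),  |v_rel|² = 306;  v_rel·d = (9)·(16) + (15)·(22) = 474
306·t² − 948·t + 659 = 0  ⇒  m = 474² − 306·659 = 23022
m = 23022 > 0,  v_rel·d = 474 > 0  ⇒  inside

inside=yes margin=23022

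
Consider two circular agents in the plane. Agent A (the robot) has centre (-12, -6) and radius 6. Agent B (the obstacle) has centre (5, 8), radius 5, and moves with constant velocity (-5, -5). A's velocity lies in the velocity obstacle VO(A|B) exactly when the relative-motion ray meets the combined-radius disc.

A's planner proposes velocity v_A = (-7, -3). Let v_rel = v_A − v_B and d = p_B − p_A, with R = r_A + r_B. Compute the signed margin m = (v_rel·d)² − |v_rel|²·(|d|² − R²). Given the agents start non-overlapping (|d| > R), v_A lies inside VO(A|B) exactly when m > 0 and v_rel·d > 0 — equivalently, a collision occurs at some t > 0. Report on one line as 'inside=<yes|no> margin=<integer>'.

d = (17, 14),  |d|² = 485;  R = 6+5 = 11,  c = 485−11² = 364
v_rel = (-2, 2),  |v_rel|² = 8;  v_rel·d = (-2)·(17) + (2)·(14) = -6
8·t² + 12·t + 364 = 0  ⇒  m = (-6)² − 8·364 = -2876
m = -2876 < 0,  v_rel·d = -6 < 0  ⇒  outside

inside=no margin=-2876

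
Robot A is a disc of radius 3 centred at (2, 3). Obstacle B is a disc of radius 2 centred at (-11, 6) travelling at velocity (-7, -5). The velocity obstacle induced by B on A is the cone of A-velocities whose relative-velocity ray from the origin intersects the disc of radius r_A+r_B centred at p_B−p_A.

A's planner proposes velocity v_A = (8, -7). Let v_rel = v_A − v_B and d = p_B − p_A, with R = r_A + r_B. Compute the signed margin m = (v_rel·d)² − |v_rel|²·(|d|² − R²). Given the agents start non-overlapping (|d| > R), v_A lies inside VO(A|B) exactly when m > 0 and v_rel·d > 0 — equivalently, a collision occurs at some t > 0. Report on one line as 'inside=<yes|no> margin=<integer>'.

d = (-13, 3),  |d|² = 178;  R = 3+2 = 5,  c = 178−5² = 153
v_rel = (15, -2),  |v_rel|² = 229;  v_rel·d = (15)·(-13) + (-2)·(3) = -201
229·t² + 402·t + 153 = 0  ⇒  m = (-201)² − 229·153 = 5364
m = 5364 > 0,  v_rel·d = -201 < 0  ⇒  outside

inside=no margin=5364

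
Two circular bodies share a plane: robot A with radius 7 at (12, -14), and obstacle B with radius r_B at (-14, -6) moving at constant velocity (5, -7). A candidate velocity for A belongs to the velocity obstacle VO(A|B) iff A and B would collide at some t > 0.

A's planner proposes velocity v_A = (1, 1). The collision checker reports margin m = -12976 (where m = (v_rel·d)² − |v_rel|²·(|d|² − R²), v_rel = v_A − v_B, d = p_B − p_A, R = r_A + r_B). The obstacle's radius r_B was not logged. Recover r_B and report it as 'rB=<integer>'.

m = -12976
d = (-26, 8);  v_rel = (-4, 8),  |v_rel|² = 80
v_rel×d = (-4)·(8) − (8)·(-26) = 176
since m = R²·80 − 176²:  R² = (30976 + -12976) / 80 = 225
R = √225 = 15  ⇒  r_B = 15 − 7 = 8

rB=8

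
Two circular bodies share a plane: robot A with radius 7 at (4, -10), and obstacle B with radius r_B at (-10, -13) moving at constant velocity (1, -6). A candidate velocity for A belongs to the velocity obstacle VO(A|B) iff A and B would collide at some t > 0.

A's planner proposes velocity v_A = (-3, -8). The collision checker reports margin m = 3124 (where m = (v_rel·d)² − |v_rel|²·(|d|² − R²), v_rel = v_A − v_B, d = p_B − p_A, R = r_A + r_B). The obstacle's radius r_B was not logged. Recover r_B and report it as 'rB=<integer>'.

m = 3124
d = (-14, -3);  v_rel = (-4, -2),  |v_rel|² = 20
v_rel×d = (-4)·(-3) − (-2)·(-14) = -16
since m = R²·20 − (-16)²:  R² = (256 + 3124) / 20 = 169
R = √169 = 13  ⇒  r_B = 13 − 7 = 6

rB=6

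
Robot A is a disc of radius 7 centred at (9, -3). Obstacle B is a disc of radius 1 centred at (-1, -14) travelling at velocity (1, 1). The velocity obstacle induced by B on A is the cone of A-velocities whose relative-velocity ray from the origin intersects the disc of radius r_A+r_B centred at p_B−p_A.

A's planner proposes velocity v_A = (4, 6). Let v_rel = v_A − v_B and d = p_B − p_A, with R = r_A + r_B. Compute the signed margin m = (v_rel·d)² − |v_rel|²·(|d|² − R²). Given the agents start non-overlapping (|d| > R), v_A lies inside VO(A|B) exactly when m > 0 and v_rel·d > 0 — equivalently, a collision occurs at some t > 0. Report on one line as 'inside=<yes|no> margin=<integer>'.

d = (-10, -11),  |d|² = 221;  R = 7+1 = 8,  c = 221−8² = 157
v_rel = (3, 5),  |v_rel|² = 34;  v_rel·d = (3)·(-10) + (5)·(-11) = -85
34·t² + 170·t + 157 = 0  ⇒  m = (-85)² − 34·157 = 1887
m = 1887 > 0,  v_rel·d = -85 < 0  ⇒  outside

inside=no margin=1887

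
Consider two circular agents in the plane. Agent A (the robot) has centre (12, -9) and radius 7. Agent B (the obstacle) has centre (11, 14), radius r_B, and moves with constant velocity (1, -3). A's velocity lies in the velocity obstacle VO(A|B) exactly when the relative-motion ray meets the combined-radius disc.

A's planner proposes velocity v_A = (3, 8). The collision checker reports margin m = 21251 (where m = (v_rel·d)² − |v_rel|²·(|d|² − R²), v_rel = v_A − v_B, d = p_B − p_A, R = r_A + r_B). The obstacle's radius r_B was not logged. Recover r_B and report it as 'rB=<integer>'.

m = 21251
d = (-1, 23);  v_rel = (2, 11),  |v_rel|² = 125
v_rel×d = (2)·(23) − (11)·(-1) = 57
since m = R²·125 − 57²:  R² = (3249 + 21251) / 125 = 196
R = √196 = 14  ⇒  r_B = 14 − 7 = 7

rB=7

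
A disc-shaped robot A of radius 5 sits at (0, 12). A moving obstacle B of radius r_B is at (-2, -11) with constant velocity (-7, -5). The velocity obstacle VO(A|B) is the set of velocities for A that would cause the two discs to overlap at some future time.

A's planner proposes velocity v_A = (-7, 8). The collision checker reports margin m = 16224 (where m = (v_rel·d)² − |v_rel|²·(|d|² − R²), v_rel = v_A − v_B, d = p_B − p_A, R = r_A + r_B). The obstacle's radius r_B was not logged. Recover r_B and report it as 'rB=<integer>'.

m = 16224
d = (-2, -23);  v_rel = (0, 13),  |v_rel|² = 169
v_rel×d = (0)·(-23) − (13)·(-2) = 26
since m = R²·169 − 26²:  R² = (676 + 16224) / 169 = 100
R = √100 = 10  ⇒  r_B = 10 − 5 = 5

rB=5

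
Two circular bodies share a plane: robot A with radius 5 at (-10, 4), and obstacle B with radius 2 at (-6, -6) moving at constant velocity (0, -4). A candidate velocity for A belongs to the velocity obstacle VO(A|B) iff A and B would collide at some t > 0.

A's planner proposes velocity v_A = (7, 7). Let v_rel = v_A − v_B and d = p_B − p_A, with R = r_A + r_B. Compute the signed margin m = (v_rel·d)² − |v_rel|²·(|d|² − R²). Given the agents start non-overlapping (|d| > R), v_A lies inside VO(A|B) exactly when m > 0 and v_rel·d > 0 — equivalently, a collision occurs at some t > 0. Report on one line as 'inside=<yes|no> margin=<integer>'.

d = (4, -10),  |d|² = 116;  R = 5+2 = 7,  c = 116−7² = 67
v_rel = (7, 11),  |v_rel|² = 170;  v_rel·d = (7)·(4) + (11)·(-10) = -82
170·t² + 164·t + 67 = 0  ⇒  m = (-82)² − 170·67 = -4666
m = -4666 < 0,  v_rel·d = -82 < 0  ⇒  outside

inside=no margin=-4666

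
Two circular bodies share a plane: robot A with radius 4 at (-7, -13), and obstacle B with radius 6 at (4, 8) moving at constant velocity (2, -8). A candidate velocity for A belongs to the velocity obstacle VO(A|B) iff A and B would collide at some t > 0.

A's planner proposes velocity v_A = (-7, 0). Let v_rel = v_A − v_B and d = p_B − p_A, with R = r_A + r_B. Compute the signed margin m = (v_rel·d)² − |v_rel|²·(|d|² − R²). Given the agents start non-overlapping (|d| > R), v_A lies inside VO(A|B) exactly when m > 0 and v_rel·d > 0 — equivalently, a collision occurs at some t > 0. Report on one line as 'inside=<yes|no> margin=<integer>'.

d = (11, 21),  |d|² = 562;  R = 4+6 = 10,  c = 562−10² = 462
v_rel = (-9, 8),  |v_rel|² = 145;  v_rel·d = (-9)·(11) + (8)·(21) = 69
145·t² − 138·t + 462 = 0  ⇒  m = 69² − 145·462 = -62229
m = -62229 < 0,  v_rel·d = 69 > 0  ⇒  outside

inside=no margin=-62229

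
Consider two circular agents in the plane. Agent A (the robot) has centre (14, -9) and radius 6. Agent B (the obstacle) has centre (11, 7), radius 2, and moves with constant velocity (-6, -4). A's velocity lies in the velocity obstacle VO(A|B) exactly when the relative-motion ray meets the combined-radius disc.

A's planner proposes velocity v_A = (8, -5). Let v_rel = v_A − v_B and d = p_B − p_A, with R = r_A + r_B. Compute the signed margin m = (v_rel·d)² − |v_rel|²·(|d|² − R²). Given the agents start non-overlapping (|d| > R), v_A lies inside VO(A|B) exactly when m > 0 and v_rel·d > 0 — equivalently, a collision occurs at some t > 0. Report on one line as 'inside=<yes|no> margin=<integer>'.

d = (-3, 16),  |d|² = 265;  R = 6+2 = 8,  c = 265−8² = 201
v_rel = (14, -1),  |v_rel|² = 197;  v_rel·d = (14)·(-3) + (-1)·(16) = -58
197·t² + 116·t + 201 = 0  ⇒  m = (-58)² − 197·201 = -36233
m = -36233 < 0,  v_rel·d = -58 < 0  ⇒  outside

inside=no margin=-36233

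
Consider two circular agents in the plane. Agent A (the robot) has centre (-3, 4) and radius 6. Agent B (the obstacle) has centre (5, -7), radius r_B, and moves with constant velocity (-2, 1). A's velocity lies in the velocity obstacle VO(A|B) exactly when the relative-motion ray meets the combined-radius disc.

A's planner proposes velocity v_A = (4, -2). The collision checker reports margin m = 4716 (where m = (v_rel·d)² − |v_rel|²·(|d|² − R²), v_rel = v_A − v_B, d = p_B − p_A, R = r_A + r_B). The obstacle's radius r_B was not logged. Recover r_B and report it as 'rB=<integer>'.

m = 4716
d = (8, -11);  v_rel = (6, -3),  |v_rel|² = 45
v_rel×d = (6)·(-11) − (-3)·(8) = -42
since m = R²·45 − (-42)²:  R² = (1764 + 4716) / 45 = 144
R = √144 = 12  ⇒  r_B = 12 − 6 = 6

rB=6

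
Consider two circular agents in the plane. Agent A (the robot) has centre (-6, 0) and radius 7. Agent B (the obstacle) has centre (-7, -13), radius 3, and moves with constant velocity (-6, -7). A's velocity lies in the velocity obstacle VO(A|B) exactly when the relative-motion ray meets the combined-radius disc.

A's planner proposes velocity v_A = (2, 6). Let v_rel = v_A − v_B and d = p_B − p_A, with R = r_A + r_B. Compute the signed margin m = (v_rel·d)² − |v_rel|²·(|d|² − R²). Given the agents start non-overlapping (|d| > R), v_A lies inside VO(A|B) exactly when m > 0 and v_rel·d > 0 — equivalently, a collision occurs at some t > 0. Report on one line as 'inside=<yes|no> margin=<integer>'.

d = (-1, -13),  |d|² = 170;  R = 7+3 = 10,  c = 170−10² = 70
v_rel = (8, 13),  |v_rel|² = 233;  v_rel·d = (8)·(-1) + (13)·(-13) = -177
233·t² + 354·t + 70 = 0  ⇒  m = (-177)² − 233·70 = 15019
m = 15019 > 0,  v_rel·d = -177 < 0  ⇒  outside

inside=no margin=15019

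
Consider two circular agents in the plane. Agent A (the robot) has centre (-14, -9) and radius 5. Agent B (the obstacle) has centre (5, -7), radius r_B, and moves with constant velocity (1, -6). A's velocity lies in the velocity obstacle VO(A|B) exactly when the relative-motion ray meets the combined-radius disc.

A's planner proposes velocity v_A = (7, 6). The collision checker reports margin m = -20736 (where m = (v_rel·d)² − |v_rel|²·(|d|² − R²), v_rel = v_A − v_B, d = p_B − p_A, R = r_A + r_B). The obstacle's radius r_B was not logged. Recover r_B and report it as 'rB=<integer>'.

m = -20736
d = (19, 2);  v_rel = (6, 12),  |v_rel|² = 180
v_rel×d = (6)·(2) − (12)·(19) = -216
since m = R²·180 − (-216)²:  R² = (46656 + -20736) / 180 = 144
R = √144 = 12  ⇒  r_B = 12 − 5 = 7

rB=7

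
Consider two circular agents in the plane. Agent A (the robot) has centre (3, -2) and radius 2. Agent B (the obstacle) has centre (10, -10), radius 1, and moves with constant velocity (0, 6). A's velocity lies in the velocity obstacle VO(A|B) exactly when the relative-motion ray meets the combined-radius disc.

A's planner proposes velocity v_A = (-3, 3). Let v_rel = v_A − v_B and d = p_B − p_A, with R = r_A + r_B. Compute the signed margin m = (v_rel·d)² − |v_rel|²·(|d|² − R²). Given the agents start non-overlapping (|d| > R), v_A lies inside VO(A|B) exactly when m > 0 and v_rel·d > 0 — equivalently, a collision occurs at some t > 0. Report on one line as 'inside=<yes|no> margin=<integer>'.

d = (7, -8),  |d|² = 113;  R = 2+1 = 3,  c = 113−3² = 104
v_rel = (-3, -3),  |v_rel|² = 18;  v_rel·d = (-3)·(7) + (-3)·(-8) = 3
18·t² − 6·t + 104 = 0  ⇒  m = 3² − 18·104 = -1863
m = -1863 < 0,  v_rel·d = 3 > 0  ⇒  outside

inside=no margin=-1863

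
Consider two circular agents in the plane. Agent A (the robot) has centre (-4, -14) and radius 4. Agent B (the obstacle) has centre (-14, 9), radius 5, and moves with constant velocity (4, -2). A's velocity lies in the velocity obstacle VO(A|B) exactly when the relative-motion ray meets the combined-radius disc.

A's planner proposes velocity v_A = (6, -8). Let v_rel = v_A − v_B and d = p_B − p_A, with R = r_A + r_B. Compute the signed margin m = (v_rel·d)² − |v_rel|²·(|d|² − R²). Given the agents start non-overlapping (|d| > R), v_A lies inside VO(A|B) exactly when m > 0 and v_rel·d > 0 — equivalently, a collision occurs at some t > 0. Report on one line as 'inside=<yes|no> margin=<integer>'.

d = (-10, 23),  |d|² = 629;  R = 4+5 = 9,  c = 629−9² = 548
v_rel = (2, -6),  |v_rel|² = 40;  v_rel·d = (2)·(-10) + (-6)·(23) = -158
40·t² + 316·t + 548 = 0  ⇒  m = (-158)² − 40·548 = 3044
m = 3044 > 0,  v_rel·d = -158 < 0  ⇒  outside

inside=no margin=3044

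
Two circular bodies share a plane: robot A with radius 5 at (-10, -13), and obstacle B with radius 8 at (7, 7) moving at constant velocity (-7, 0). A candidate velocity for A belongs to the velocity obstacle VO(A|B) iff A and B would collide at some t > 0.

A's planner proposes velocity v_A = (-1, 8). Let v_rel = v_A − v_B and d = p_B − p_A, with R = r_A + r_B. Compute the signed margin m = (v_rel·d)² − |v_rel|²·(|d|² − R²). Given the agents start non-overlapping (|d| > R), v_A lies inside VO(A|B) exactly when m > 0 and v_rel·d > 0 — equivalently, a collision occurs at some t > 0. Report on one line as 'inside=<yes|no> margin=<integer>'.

d = (17, 20),  |d|² = 689;  R = 5+8 = 13,  c = 689−13² = 520
v_rel = (6, 8),  |v_rel|² = 100;  v_rel·d = (6)·(17) + (8)·(20) = 262
100·t² − 524·t + 520 = 0  ⇒  m = 262² − 100·520 = 16644
m = 16644 > 0,  v_rel·d = 262 > 0  ⇒  inside

inside=yes margin=16644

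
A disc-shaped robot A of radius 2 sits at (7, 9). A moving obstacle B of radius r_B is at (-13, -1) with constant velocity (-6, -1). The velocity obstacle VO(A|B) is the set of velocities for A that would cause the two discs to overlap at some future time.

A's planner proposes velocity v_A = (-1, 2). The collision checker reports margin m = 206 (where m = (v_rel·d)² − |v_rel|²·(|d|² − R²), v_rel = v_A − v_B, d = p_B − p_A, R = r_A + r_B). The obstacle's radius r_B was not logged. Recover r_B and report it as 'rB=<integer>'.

m = 206
d = (-20, -10);  v_rel = (5, 3),  |v_rel|² = 34
v_rel×d = (5)·(-10) − (3)·(-20) = 10
since m = R²·34 − 10²:  R² = (100 + 206) / 34 = 9
R = √9 = 3  ⇒  r_B = 3 − 2 = 1

rB=1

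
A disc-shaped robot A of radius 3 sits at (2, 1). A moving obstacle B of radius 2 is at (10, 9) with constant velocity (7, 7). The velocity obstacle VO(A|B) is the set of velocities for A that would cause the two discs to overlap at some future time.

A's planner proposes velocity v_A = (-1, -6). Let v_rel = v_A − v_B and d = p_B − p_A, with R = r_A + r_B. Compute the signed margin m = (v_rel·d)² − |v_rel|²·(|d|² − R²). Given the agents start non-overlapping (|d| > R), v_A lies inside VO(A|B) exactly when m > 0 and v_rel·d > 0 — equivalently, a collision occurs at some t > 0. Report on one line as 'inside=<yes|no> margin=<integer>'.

d = (8, 8),  |d|² = 128;  R = 3+2 = 5,  c = 128−5² = 103
v_rel = (-8, -13),  |v_rel|² = 233;  v_rel·d = (-8)·(8) + (-13)·(8) = -168
233·t² + 336·t + 103 = 0  ⇒  m = (-168)² − 233·103 = 4225
m = 4225 > 0,  v_rel·d = -168 < 0  ⇒  outside

inside=no margin=4225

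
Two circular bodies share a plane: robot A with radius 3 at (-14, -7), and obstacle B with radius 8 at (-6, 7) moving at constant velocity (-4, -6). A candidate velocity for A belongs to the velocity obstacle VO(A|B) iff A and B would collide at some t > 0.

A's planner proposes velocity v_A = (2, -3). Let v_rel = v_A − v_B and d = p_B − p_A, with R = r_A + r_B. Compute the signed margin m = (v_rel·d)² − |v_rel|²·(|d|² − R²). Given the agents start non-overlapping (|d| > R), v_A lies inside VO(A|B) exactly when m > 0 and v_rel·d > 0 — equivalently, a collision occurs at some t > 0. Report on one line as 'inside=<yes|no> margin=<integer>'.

d = (8, 14),  |d|² = 260;  R = 3+8 = 11,  c = 260−11² = 139
v_rel = (6, 3),  |v_rel|² = 45;  v_rel·d = (6)·(8) + (3)·(14) = 90
45·t² − 180·t + 139 = 0  ⇒  m = 90² − 45·139 = 1845
m = 1845 > 0,  v_rel·d = 90 > 0  ⇒  inside

inside=yes margin=1845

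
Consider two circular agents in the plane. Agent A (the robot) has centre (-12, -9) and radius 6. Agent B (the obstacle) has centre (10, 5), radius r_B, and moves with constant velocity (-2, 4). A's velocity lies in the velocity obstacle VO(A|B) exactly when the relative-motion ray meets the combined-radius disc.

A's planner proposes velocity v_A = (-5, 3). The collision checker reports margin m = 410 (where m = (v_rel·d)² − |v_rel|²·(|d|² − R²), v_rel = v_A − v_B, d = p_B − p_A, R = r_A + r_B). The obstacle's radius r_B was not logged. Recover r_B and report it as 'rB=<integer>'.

m = 410
d = (22, 14);  v_rel = (-3, -1),  |v_rel|² = 10
v_rel×d = (-3)·(14) − (-1)·(22) = -20
since m = R²·10 − (-20)²:  R² = (400 + 410) / 10 = 81
R = √81 = 9  ⇒  r_B = 9 − 6 = 3

rB=3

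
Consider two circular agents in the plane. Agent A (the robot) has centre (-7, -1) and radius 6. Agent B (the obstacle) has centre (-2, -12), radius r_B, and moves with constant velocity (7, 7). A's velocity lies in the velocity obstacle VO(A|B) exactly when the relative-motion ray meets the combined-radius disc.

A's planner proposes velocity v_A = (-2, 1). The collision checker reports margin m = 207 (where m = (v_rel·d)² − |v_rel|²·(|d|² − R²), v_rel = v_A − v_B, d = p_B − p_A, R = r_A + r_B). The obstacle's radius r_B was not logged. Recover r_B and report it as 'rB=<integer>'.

m = 207
d = (5, -11);  v_rel = (-9, -6),  |v_rel|² = 117
v_rel×d = (-9)·(-11) − (-6)·(5) = 129
since m = R²·117 − 129²:  R² = (16641 + 207) / 117 = 144
R = √144 = 12  ⇒  r_B = 12 − 6 = 6

rB=6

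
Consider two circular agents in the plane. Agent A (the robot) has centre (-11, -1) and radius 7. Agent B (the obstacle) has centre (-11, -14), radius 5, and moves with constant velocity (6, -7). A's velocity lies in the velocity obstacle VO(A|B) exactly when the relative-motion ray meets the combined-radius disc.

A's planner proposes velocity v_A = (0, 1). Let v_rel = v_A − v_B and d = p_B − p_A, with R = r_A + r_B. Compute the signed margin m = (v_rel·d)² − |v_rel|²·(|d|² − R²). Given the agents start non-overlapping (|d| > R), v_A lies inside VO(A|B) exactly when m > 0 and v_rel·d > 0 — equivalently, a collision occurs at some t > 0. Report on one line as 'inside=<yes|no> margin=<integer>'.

d = (0, -13),  |d|² = 169;  R = 7+5 = 12,  c = 169−12² = 25
v_rel = (-6, 8),  |v_rel|² = 100;  v_rel·d = (-6)·(0) + (8)·(-13) = -104
100·t² + 208·t + 25 = 0  ⇒  m = (-104)² − 100·25 = 8316
m = 8316 > 0,  v_rel·d = -104 < 0  ⇒  outside

inside=no margin=8316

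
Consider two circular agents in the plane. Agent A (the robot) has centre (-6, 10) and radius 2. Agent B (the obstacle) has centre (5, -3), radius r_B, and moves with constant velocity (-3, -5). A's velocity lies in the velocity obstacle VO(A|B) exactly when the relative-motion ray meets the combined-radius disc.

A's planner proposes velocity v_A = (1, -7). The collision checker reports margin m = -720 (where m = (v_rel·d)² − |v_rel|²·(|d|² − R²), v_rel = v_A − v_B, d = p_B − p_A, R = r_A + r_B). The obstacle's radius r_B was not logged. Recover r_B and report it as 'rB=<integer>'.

m = -720
d = (11, -13);  v_rel = (4, -2),  |v_rel|² = 20
v_rel×d = (4)·(-13) − (-2)·(11) = -30
since m = R²·20 − (-30)²:  R² = (900 + -720) / 20 = 9
R = √9 = 3  ⇒  r_B = 3 − 2 = 1

rB=1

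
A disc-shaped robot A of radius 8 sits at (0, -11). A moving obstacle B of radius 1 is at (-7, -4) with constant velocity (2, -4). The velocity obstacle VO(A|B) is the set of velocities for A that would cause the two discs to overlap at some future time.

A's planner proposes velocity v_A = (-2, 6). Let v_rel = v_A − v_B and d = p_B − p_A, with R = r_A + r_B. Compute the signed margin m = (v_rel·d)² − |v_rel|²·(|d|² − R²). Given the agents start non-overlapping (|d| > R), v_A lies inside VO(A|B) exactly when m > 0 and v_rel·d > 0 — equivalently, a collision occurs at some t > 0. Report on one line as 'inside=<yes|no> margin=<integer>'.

d = (-7, 7),  |d|² = 98;  R = 8+1 = 9,  c = 98−9² = 17
v_rel = (-4, 10),  |v_rel|² = 116;  v_rel·d = (-4)·(-7) + (10)·(7) = 98
116·t² − 196·t + 17 = 0  ⇒  m = 98² − 116·17 = 7632
m = 7632 > 0,  v_rel·d = 98 > 0  ⇒  inside

inside=yes margin=7632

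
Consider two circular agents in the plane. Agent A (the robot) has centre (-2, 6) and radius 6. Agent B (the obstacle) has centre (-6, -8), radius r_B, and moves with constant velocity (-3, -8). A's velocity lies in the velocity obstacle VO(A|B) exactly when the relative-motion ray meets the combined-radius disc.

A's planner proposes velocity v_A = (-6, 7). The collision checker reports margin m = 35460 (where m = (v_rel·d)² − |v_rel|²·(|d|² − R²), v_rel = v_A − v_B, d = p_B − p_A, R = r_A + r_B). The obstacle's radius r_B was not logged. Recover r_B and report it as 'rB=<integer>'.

m = 35460
d = (-4, -14);  v_rel = (-3, 15),  |v_rel|² = 234
v_rel×d = (-3)·(-14) − (15)·(-4) = 102
since m = R²·234 − 102²:  R² = (10404 + 35460) / 234 = 196
R = √196 = 14  ⇒  r_B = 14 − 6 = 8

rB=8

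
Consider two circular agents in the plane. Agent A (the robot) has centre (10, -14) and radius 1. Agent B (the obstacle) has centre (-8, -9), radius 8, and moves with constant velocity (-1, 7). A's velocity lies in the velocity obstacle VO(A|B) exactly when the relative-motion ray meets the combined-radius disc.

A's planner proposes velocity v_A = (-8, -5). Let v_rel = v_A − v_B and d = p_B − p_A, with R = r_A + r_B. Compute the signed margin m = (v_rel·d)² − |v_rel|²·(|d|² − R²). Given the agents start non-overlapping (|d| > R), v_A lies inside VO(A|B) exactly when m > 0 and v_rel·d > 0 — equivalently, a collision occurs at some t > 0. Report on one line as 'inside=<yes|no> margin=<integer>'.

d = (-18, 5),  |d|² = 349;  R = 1+8 = 9,  c = 349−9² = 268
v_rel = (-7, -12),  |v_rel|² = 193;  v_rel·d = (-7)·(-18) + (-12)·(5) = 66
193·t² − 132·t + 268 = 0  ⇒  m = 66² − 193·268 = -47368
m = -47368 < 0,  v_rel·d = 66 > 0  ⇒  outside

inside=no margin=-47368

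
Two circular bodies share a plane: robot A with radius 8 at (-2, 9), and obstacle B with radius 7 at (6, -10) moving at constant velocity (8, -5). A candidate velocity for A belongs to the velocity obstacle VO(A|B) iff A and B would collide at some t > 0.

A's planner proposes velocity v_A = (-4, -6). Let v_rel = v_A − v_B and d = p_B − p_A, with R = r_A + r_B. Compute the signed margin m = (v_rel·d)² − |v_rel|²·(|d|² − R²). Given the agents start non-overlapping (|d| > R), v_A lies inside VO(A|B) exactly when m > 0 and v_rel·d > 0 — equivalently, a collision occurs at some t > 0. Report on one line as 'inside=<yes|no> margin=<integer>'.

d = (8, -19),  |d|² = 425;  R = 8+7 = 15,  c = 425−15² = 200
v_rel = (-12, -1),  |v_rel|² = 145;  v_rel·d = (-12)·(8) + (-1)·(-19) = -77
145·t² + 154·t + 200 = 0  ⇒  m = (-77)² − 145·200 = -23071
m = -23071 < 0,  v_rel·d = -77 < 0  ⇒  outside

inside=no margin=-23071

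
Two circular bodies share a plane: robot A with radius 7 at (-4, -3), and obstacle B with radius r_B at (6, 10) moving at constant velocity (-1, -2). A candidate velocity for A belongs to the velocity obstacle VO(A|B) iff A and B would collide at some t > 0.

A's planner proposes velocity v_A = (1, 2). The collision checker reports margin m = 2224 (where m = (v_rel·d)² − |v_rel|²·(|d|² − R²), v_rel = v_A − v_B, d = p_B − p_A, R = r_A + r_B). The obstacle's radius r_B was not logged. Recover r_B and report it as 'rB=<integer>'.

m = 2224
d = (10, 13);  v_rel = (2, 4),  |v_rel|² = 20
v_rel×d = (2)·(13) − (4)·(10) = -14
since m = R²·20 − (-14)²:  R² = (196 + 2224) / 20 = 121
R = √121 = 11  ⇒  r_B = 11 − 7 = 4

rB=4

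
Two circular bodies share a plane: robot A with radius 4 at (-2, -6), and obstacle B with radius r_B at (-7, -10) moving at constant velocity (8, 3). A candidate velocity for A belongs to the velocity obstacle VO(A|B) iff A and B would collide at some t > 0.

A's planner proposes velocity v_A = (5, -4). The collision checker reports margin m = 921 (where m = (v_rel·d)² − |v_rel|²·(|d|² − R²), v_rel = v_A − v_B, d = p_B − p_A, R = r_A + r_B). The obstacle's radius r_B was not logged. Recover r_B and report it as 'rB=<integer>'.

m = 921
d = (-5, -4);  v_rel = (-3, -7),  |v_rel|² = 58
v_rel×d = (-3)·(-4) − (-7)·(-5) = -23
since m = R²·58 − (-23)²:  R² = (529 + 921) / 58 = 25
R = √25 = 5  ⇒  r_B = 5 − 4 = 1

rB=1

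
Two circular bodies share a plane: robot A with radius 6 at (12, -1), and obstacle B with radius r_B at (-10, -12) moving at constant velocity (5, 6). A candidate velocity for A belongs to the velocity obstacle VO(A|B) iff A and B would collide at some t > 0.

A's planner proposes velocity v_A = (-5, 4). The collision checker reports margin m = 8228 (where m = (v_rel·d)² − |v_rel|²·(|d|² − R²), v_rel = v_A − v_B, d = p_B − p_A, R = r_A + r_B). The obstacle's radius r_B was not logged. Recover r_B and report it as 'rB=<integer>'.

m = 8228
d = (-22, -11);  v_rel = (-10, -2),  |v_rel|² = 104
v_rel×d = (-10)·(-11) − (-2)·(-22) = 66
since m = R²·104 − 66²:  R² = (4356 + 8228) / 104 = 121
R = √121 = 11  ⇒  r_B = 11 − 6 = 5

rB=5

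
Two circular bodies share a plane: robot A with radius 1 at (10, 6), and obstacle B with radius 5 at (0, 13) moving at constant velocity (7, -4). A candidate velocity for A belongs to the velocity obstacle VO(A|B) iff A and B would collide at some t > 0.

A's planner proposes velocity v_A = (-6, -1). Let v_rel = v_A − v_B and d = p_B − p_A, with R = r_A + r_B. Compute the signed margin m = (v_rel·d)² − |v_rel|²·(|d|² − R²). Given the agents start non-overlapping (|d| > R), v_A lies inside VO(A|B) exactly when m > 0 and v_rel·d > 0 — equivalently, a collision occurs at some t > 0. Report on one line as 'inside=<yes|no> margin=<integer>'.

d = (-10, 7),  |d|² = 149;  R = 1+5 = 6,  c = 149−6² = 113
v_rel = (-13, 3),  |v_rel|² = 178;  v_rel·d = (-13)·(-10) + (3)·(7) = 151
178·t² − 302·t + 113 = 0  ⇒  m = 151² − 178·113 = 2687
m = 2687 > 0,  v_rel·d = 151 > 0  ⇒  inside

inside=yes margin=2687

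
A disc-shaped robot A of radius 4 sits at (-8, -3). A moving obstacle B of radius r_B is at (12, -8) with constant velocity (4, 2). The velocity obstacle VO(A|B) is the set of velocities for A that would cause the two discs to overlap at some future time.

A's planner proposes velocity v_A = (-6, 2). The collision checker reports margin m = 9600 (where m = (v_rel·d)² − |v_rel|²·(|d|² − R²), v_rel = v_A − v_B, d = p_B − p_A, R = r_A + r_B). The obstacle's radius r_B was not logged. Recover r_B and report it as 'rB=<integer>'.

m = 9600
d = (20, -5);  v_rel = (-10, 0),  |v_rel|² = 100
v_rel×d = (-10)·(-5) − (0)·(20) = 50
since m = R²·100 − 50²:  R² = (2500 + 9600) / 100 = 121
R = √121 = 11  ⇒  r_B = 11 − 4 = 7

rB=7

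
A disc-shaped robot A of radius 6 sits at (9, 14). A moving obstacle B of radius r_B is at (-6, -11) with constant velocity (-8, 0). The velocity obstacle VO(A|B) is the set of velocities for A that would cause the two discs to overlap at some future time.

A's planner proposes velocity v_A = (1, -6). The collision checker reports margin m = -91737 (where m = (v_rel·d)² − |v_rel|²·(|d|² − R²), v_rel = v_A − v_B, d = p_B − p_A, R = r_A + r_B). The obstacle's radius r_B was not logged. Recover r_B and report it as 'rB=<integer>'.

m = -91737
d = (-15, -25);  v_rel = (9, -6),  |v_rel|² = 117
v_rel×d = (9)·(-25) − (-6)·(-15) = -315
since m = R²·117 − (-315)²:  R² = (99225 + -91737) / 117 = 64
R = √64 = 8  ⇒  r_B = 8 − 6 = 2

rB=2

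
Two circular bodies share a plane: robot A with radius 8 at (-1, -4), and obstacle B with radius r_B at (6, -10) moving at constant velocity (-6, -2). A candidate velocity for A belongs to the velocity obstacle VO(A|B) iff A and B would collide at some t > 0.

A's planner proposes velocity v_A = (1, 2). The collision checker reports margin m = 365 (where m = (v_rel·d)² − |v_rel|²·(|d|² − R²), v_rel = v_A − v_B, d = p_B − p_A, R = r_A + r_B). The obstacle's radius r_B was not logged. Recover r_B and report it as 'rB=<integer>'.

m = 365
d = (7, -6);  v_rel = (7, 4),  |v_rel|² = 65
v_rel×d = (7)·(-6) − (4)·(7) = -70
since m = R²·65 − (-70)²:  R² = (4900 + 365) / 65 = 81
R = √81 = 9  ⇒  r_B = 9 − 8 = 1

rB=1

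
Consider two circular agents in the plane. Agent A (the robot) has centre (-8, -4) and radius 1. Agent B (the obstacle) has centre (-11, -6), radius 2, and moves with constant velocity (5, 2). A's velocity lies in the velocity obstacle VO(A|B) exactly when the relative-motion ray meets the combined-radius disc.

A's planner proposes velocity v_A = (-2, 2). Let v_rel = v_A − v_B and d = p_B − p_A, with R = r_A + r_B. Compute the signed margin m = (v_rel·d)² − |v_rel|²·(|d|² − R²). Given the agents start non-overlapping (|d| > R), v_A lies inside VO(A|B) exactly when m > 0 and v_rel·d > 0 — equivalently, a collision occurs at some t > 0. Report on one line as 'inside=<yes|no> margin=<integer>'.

d = (-3, -2),  |d|² = 13;  R = 1+2 = 3,  c = 13−3² = 4
v_rel = (-7, 0),  |v_rel|² = 49;  v_rel·d = (-7)·(-3) + (0)·(-2) = 21
49·t² − 42·t + 4 = 0  ⇒  m = 21² − 49·4 = 245
m = 245 > 0,  v_rel·d = 21 > 0  ⇒  inside

inside=yes margin=245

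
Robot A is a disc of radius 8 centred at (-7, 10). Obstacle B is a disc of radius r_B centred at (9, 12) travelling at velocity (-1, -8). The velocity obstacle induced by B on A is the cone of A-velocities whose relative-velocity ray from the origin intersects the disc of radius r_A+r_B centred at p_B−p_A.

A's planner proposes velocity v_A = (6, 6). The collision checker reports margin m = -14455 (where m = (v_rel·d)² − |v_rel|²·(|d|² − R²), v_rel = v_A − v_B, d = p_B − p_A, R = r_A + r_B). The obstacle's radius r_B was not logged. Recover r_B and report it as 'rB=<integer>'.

m = -14455
d = (16, 2);  v_rel = (7, 14),  |v_rel|² = 245
v_rel×d = (7)·(2) − (14)·(16) = -210
since m = R²·245 − (-210)²:  R² = (44100 + -14455) / 245 = 121
R = √121 = 11  ⇒  r_B = 11 − 8 = 3

rB=3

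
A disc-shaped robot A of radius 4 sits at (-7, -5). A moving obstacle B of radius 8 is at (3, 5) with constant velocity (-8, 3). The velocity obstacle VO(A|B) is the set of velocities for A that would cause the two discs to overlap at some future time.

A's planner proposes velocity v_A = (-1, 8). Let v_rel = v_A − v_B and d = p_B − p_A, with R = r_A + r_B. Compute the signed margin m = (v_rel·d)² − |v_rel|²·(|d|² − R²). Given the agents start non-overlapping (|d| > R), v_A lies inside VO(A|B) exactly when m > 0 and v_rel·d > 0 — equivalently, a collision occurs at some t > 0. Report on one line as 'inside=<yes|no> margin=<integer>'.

d = (10, 10),  |d|² = 200;  R = 4+8 = 12,  c = 200−12² = 56
v_rel = (7, 5),  |v_rel|² = 74;  v_rel·d = (7)·(10) + (5)·(10) = 120
74·t² − 240·t + 56 = 0  ⇒  m = 120² − 74·56 = 10256
m = 10256 > 0,  v_rel·d = 120 > 0  ⇒  inside

inside=yes margin=10256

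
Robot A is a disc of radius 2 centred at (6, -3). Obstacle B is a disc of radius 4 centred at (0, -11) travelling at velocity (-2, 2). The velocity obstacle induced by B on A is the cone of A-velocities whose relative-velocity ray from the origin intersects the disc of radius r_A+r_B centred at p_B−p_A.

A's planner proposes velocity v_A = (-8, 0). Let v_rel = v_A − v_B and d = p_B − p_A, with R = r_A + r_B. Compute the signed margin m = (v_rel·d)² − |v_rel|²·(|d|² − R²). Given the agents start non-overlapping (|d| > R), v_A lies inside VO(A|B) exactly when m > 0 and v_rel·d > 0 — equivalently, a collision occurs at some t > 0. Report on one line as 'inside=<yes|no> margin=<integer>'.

d = (-6, -8),  |d|² = 100;  R = 2+4 = 6,  c = 100−6² = 64
v_rel = (-6, -2),  |v_rel|² = 40;  v_rel·d = (-6)·(-6) + (-2)·(-8) = 52
40·t² − 104·t + 64 = 0  ⇒  m = 52² − 40·64 = 144
m = 144 > 0,  v_rel·d = 52 > 0  ⇒  inside

inside=yes margin=144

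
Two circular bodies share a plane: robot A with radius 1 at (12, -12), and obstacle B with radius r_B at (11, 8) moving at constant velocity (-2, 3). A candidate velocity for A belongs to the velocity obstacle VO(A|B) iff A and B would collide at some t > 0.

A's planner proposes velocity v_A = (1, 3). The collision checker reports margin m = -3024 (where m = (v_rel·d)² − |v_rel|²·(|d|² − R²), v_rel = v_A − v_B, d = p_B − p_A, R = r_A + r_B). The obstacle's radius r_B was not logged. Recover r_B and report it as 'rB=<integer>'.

m = -3024
d = (-1, 20);  v_rel = (3, 0),  |v_rel|² = 9
v_rel×d = (3)·(20) − (0)·(-1) = 60
since m = R²·9 − 60²:  R² = (3600 + -3024) / 9 = 64
R = √64 = 8  ⇒  r_B = 8 − 1 = 7

rB=7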